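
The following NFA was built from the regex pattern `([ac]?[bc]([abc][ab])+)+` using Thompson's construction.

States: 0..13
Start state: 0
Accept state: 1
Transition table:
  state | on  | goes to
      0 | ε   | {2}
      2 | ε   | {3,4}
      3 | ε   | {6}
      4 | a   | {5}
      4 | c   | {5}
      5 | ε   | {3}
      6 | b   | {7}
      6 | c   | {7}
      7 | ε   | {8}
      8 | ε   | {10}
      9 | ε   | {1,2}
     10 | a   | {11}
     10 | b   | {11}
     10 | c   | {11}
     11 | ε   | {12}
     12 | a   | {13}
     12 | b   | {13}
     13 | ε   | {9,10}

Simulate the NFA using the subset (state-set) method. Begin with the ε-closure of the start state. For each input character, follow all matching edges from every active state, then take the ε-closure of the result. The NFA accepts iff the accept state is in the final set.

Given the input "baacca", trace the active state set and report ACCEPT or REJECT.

S₀ = ε-closure({0}) = {0,2,3,4,6}
'b' @ 1: {7,8,10}
'a' @ 2: {11,12}
'a' @ 3: {1,2,3,4,6,9,10,13}  ✓accept
'c' @ 4: {3,5,6,7,8,10,11,12}
'c' @ 5: {7,8,10,11,12}
'a' @ 6: {1,2,3,4,6,9,10,11,12,13}  ✓accept
end set {1,2,3,4,6,9,10,11,12,13} — state 1 in

Answer: ACCEPT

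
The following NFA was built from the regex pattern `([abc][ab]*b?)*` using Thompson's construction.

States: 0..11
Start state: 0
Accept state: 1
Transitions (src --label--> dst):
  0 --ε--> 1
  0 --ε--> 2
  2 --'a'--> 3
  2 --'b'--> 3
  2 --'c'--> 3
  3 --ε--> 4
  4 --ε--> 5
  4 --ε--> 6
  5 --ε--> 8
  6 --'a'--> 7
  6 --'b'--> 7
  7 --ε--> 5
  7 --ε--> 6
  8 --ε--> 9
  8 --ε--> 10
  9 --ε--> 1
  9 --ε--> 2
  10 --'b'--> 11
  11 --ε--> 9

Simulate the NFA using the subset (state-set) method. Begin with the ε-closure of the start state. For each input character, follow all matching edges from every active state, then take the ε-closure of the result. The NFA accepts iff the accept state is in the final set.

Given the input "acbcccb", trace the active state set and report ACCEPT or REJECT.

Answer: ACCEPT

Steps:
start: ε-closure({0}) = {0,1,2}
'a' @ 1: {1,2,3,4,5,6,8,9,10}  (accept∈set)
'c' @ 2: {1,2,3,4,5,6,8,9,10}  (accept∈set)
'b' @ 3: {1,2,3,4,5,6,7,8,9,10,11}  (accept∈set)
'c' @ 4: {1,2,3,4,5,6,8,9,10}  (accept∈set)
'c' @ 5: {1,2,3,4,5,6,8,9,10}  (accept∈set)
'c' @ 6: {1,2,3,4,5,6,8,9,10}  (accept∈set)
'b' @ 7: {1,2,3,4,5,6,7,8,9,10,11}  (accept∈set)
final: {1,2,3,4,5,6,7,8,9,10,11}; accept 1 in set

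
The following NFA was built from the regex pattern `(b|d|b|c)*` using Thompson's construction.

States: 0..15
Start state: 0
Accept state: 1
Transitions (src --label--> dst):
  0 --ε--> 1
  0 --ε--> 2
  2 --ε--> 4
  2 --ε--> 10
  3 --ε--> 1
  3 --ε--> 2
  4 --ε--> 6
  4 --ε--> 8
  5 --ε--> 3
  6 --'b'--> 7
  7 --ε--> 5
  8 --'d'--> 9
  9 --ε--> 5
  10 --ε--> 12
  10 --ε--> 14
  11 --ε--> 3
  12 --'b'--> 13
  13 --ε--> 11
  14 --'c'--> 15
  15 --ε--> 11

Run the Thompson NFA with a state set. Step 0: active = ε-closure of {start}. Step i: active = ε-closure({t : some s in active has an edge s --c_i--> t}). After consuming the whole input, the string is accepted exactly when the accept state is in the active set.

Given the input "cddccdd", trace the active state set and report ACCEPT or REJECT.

start: ε-closure({0}) = {0,1,2,4,6,8,10,12,14}
'c' @ 1: {1,2,3,4,6,8,10,11,12,14,15}  ✓accept
'd' @ 2: {1,2,3,4,5,6,8,9,10,12,14}  ✓accept
'd' @ 3: {1,2,3,4,5,6,8,9,10,12,14}  ✓accept
'c' @ 4: {1,2,3,4,6,8,10,11,12,14,15}  ✓accept
'c' @ 5: {1,2,3,4,6,8,10,11,12,14,15}  ✓accept
'd' @ 6: {1,2,3,4,5,6,8,9,10,12,14}  ✓accept
'd' @ 7: {1,2,3,4,5,6,8,9,10,12,14}  ✓accept
final: {1,2,3,4,5,6,8,9,10,12,14}; accept 1 in set

Answer: ACCEPT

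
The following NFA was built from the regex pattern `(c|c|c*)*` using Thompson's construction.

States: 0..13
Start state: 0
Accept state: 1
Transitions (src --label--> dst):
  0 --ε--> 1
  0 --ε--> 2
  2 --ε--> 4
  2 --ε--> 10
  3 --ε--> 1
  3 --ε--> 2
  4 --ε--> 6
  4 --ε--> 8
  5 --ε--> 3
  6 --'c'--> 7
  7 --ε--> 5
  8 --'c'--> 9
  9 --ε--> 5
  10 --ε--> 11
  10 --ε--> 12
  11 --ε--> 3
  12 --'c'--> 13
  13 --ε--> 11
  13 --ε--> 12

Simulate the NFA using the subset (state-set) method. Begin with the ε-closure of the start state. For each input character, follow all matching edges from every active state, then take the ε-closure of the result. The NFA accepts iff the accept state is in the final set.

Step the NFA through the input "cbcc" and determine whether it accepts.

start: ε-closure({0}) = {0,1,2,3,4,6,8,10,11,12}
'c' @ 1: {1,2,3,4,5,6,7,8,9,10,11,12,13}  (accept∈set)
'b' @ 2: {}  — no active states
rest 'cc' ignored (set empty)
final: {}; accept 1 not in set

Answer: REJECT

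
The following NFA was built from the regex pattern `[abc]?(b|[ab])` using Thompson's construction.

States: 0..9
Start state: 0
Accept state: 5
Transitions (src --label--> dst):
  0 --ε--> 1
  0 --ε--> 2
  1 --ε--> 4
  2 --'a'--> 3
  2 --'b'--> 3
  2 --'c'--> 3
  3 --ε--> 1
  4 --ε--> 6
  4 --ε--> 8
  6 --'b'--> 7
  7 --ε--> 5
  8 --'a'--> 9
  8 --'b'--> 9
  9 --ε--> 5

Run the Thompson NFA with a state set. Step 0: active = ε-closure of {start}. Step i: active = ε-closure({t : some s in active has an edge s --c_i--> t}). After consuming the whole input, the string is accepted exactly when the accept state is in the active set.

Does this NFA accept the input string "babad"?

start: ε-closure({0}) = {0,1,2,4,6,8}
'b' @ 1: {1,3,4,5,6,7,8,9}  ✓accept
'a' @ 2: {5,9}  ✓accept
'b' @ 3: {}  — no active states
rest 'ad' ignored (set empty)
final: {}; accept 5 not in set

Answer: REJECT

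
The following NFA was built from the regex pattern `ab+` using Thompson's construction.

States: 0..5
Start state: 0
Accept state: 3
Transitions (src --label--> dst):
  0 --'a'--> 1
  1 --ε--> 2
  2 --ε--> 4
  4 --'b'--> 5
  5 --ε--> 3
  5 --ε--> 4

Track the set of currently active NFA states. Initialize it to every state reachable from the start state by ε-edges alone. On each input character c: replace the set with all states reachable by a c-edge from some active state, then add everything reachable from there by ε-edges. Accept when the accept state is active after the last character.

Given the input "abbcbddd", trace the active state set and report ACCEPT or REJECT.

Answer: REJECT

Steps:
initial (ε-close {0}): {0}
'a' @ 1: {1,2,4}
'b' @ 2: {3,4,5}  [accepting]
'b' @ 3: {3,4,5}  [accepting]
'c' @ 4: {}  — no active states
rest 'bddd' ignored (set empty)
end set {} — state 3 not in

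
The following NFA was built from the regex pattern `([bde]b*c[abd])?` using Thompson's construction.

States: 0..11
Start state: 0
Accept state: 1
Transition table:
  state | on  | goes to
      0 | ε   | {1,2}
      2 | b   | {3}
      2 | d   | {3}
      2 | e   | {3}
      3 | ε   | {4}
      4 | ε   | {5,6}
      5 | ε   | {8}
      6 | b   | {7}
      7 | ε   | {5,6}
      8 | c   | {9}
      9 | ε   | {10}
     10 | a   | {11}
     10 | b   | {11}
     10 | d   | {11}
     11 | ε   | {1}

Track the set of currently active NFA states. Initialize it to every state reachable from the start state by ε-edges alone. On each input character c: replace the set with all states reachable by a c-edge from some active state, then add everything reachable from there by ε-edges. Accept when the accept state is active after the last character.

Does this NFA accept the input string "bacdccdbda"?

Answer: REJECT

Derivation:
S₀ = ε-closure({0}) = {0,1,2}
'b' @ 1: {3,4,5,6,8}
'a' @ 2: {}  — dead — no transitions
rest 'cdccdbda' ignored (set empty)
final: {}; accept 1 not in set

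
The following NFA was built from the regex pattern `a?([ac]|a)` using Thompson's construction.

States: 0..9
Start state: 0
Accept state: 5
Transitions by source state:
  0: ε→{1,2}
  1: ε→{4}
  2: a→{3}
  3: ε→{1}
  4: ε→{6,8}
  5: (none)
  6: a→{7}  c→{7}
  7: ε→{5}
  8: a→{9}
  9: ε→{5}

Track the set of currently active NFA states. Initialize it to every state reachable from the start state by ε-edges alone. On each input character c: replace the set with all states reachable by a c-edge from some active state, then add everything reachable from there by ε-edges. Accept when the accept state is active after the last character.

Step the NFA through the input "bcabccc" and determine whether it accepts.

start: ε-closure({0}) = {0,1,2,4,6,8}
'b' @ 1: {}  — no active states
rest 'cabccc' ignored (set empty)
after full input: {}  (accept=5 not in)

Answer: REJECT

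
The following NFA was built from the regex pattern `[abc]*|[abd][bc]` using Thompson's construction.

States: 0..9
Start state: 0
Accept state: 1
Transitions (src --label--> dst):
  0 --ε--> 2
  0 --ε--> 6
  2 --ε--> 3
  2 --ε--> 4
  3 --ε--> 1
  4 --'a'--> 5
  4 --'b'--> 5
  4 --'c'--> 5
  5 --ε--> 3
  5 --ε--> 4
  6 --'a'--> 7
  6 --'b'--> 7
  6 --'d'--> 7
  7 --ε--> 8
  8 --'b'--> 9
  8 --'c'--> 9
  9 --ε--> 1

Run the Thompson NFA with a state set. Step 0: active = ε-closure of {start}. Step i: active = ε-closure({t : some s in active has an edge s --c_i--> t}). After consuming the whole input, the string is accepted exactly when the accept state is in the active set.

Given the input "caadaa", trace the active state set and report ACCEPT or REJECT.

start: ε-closure({0}) = {0,1,2,3,4,6}
'c' @ 1: {1,3,4,5}  (accept∈set)
'a' @ 2: {1,3,4,5}  (accept∈set)
'a' @ 3: {1,3,4,5}  (accept∈set)
'd' @ 4: {}  — no active states
rest 'aa' ignored (set empty)
after full input: {}  (accept=1 not in)

Answer: REJECT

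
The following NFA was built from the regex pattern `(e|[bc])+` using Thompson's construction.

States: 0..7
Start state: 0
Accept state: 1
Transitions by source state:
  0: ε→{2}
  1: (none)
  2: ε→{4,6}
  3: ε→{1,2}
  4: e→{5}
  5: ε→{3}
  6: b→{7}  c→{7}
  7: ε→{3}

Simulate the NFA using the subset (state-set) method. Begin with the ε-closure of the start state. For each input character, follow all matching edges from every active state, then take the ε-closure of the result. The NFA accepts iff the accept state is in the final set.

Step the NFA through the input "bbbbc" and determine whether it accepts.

Answer: ACCEPT

Steps:
initial (ε-close {0}): {0,2,4,6}
'b' @ 1: {1,2,3,4,6,7}  (accept∈set)
'b' @ 2: {1,2,3,4,6,7}  (accept∈set)
'b' @ 3: {1,2,3,4,6,7}  (accept∈set)
'b' @ 4: {1,2,3,4,6,7}  (accept∈set)
'c' @ 5: {1,2,3,4,6,7}  (accept∈set)
final: {1,2,3,4,6,7}; accept 1 in set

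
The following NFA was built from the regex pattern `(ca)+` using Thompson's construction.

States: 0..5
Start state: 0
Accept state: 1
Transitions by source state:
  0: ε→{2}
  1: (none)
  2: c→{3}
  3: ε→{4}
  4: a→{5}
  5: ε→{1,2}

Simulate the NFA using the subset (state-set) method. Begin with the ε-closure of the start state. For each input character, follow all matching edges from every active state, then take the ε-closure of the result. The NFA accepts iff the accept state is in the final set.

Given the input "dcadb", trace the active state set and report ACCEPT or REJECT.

start: ε-closure({0}) = {0,2}
'd' @ 1: {}  — no active states
rest 'cadb' ignored (set empty)
final: {}; accept 1 not in set

Answer: REJECT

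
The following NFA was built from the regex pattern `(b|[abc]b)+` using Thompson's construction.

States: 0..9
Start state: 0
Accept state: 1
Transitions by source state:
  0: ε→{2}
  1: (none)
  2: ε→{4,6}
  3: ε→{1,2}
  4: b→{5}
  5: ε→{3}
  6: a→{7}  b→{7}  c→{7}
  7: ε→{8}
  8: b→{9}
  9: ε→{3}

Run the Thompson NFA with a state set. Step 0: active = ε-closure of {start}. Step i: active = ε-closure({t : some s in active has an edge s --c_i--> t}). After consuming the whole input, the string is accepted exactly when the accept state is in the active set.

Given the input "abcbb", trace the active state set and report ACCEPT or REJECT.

Answer: ACCEPT

Trace:
S₀ = ε-closure({0}) = {0,2,4,6}
'a' @ 1: {7,8}
'b' @ 2: {1,2,3,4,6,9}  ✓accept
'c' @ 3: {7,8}
'b' @ 4: {1,2,3,4,6,9}  ✓accept
'b' @ 5: {1,2,3,4,5,6,7,8}  ✓accept
after full input: {1,2,3,4,5,6,7,8}  (accept=1 in)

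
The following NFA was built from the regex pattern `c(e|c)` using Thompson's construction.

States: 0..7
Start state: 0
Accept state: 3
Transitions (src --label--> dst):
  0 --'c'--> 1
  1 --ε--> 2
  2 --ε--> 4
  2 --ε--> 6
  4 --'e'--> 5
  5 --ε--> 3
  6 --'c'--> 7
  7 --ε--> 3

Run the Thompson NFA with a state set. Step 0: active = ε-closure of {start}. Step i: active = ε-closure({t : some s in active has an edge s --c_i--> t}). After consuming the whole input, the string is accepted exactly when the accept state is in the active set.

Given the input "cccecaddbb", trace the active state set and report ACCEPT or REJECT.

Answer: REJECT

Derivation:
initial (ε-close {0}): {0}
'c' @ 1: {1,2,4,6}
'c' @ 2: {3,7}  ✓accept
'c' @ 3: {}  — state set empty
rest 'ecaddbb' ignored (set empty)
after full input: {}  (accept=3 not in)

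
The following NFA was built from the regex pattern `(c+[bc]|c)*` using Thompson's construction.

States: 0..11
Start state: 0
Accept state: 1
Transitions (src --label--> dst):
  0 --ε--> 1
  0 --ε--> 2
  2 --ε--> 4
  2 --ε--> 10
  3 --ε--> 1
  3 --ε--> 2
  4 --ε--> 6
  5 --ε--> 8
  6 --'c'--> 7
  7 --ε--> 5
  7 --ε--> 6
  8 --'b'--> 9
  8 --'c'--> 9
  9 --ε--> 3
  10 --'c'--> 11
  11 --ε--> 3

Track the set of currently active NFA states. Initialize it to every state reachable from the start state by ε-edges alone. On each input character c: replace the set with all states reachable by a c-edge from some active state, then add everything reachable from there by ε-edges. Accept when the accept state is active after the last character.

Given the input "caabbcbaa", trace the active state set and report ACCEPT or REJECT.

Answer: REJECT

Derivation:
start: ε-closure({0}) = {0,1,2,4,6,10}
'c' @ 1: {1,2,3,4,5,6,7,8,10,11}  [accepting]
'a' @ 2: {}  — state set empty
rest 'abbcbaa' ignored (set empty)
after full input: {}  (accept=1 not in)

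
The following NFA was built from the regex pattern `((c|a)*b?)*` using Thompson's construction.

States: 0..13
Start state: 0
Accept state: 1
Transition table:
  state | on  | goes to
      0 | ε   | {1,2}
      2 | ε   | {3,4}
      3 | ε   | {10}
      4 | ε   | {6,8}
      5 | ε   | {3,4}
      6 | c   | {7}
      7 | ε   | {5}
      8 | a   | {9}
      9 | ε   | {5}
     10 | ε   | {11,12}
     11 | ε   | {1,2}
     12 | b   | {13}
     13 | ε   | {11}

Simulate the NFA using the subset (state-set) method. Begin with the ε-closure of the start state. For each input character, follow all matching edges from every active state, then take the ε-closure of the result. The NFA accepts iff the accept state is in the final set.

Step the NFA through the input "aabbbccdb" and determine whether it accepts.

S₀ = ε-closure({0}) = {0,1,2,3,4,6,8,10,11,12}
'a' @ 1: {1,2,3,4,5,6,8,9,10,11,12}  [accepting]
'a' @ 2: {1,2,3,4,5,6,8,9,10,11,12}  [accepting]
'b' @ 3: {1,2,3,4,6,8,10,11,12,13}  [accepting]
'b' @ 4: {1,2,3,4,6,8,10,11,12,13}  [accepting]
'b' @ 5: {1,2,3,4,6,8,10,11,12,13}  [accepting]
'c' @ 6: {1,2,3,4,5,6,7,8,10,11,12}  [accepting]
'c' @ 7: {1,2,3,4,5,6,7,8,10,11,12}  [accepting]
'd' @ 8: {}  — no active states
rest 'b' ignored (set empty)
final: {}; accept 1 not in set

Answer: REJECT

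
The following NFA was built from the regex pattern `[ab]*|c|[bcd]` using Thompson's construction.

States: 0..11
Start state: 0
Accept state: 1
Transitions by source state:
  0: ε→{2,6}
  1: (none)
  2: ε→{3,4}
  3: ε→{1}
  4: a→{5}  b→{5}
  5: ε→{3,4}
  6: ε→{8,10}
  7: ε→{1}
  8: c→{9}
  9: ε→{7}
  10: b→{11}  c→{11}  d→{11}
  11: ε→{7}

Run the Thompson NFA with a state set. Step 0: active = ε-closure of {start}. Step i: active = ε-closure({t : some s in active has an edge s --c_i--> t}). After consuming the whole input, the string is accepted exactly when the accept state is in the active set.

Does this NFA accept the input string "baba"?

Answer: ACCEPT

Derivation:
initial (ε-close {0}): {0,1,2,3,4,6,8,10}
'b' @ 1: {1,3,4,5,7,11}  [accepting]
'a' @ 2: {1,3,4,5}  [accepting]
'b' @ 3: {1,3,4,5}  [accepting]
'a' @ 4: {1,3,4,5}  [accepting]
end set {1,3,4,5} — state 1 in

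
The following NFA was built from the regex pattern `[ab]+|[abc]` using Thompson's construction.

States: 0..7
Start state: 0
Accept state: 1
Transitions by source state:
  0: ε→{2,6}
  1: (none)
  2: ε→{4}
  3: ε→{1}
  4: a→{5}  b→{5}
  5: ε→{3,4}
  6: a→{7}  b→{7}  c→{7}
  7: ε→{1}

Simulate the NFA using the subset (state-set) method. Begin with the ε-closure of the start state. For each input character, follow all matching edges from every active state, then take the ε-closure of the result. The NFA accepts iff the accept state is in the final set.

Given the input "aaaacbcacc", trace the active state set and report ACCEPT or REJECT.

Answer: REJECT

Derivation:
start: ε-closure({0}) = {0,2,4,6}
'a' @ 1: {1,3,4,5,7}  ✓accept
'a' @ 2: {1,3,4,5}  ✓accept
'a' @ 3: {1,3,4,5}  ✓accept
'a' @ 4: {1,3,4,5}  ✓accept
'c' @ 5: {}  — dead — no transitions
rest 'bcacc' ignored (set empty)
end set {} — state 1 not in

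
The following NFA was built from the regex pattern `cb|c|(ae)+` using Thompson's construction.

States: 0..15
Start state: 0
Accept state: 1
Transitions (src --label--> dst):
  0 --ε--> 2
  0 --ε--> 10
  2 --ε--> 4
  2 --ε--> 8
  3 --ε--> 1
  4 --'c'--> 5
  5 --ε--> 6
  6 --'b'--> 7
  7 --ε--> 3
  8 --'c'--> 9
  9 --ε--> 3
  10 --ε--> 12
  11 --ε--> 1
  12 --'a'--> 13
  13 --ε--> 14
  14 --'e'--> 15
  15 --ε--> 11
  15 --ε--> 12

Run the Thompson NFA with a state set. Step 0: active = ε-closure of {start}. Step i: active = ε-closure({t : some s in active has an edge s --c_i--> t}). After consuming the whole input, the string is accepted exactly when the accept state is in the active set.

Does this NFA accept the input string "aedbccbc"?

Answer: REJECT

Steps:
S₀ = ε-closure({0}) = {0,2,4,8,10,12}
'a' @ 1: {13,14}
'e' @ 2: {1,11,12,15}  [accepting]
'd' @ 3: {}  — no active states
rest 'bccbc' ignored (set empty)
after full input: {}  (accept=1 not in)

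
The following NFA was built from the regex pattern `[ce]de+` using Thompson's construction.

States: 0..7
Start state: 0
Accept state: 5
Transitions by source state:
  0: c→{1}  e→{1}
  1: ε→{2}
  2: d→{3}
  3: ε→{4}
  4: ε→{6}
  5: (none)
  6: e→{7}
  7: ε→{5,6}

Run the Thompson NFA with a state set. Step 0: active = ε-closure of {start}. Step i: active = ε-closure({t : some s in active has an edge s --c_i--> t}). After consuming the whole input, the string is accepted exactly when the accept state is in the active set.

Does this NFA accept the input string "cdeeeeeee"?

start: ε-closure({0}) = {0}
'c' @ 1: {1,2}
'd' @ 2: {3,4,6}
'e' @ 3: {5,6,7}  (accept∈set)
'e' @ 4: {5,6,7}  (accept∈set)
'e' @ 5: {5,6,7}  (accept∈set)
'e' @ 6: {5,6,7}  (accept∈set)
'e' @ 7: {5,6,7}  (accept∈set)
'e' @ 8: {5,6,7}  (accept∈set)
'e' @ 9: {5,6,7}  (accept∈set)
end set {5,6,7} — state 5 in

Answer: ACCEPT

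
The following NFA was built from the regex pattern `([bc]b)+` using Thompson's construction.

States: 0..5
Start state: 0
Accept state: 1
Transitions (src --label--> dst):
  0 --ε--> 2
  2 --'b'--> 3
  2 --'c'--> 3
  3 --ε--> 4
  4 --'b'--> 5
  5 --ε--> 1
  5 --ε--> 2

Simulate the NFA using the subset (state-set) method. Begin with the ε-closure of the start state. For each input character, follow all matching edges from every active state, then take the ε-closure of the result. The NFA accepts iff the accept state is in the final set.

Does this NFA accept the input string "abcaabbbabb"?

Answer: REJECT

Trace:
start: ε-closure({0}) = {0,2}
'a' @ 1: {}  — dead — no transitions
rest 'bcaabbbabb' ignored (set empty)
after full input: {}  (accept=1 not in)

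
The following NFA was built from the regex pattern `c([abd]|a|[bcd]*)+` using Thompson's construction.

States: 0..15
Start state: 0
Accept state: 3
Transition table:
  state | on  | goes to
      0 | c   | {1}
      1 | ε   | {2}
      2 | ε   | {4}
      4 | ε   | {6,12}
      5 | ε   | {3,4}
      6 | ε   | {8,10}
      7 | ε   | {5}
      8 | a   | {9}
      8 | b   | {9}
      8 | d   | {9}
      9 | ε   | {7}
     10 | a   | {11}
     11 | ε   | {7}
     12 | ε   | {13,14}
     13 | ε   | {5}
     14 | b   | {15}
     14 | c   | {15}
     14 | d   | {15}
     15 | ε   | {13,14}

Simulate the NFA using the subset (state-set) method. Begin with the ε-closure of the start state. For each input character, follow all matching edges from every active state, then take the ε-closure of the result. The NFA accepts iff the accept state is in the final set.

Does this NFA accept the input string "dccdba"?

Answer: REJECT

Steps:
start: ε-closure({0}) = {0}
'd' @ 1: {}  — dead — no transitions
rest 'ccdba' ignored (set empty)
after full input: {}  (accept=3 not in)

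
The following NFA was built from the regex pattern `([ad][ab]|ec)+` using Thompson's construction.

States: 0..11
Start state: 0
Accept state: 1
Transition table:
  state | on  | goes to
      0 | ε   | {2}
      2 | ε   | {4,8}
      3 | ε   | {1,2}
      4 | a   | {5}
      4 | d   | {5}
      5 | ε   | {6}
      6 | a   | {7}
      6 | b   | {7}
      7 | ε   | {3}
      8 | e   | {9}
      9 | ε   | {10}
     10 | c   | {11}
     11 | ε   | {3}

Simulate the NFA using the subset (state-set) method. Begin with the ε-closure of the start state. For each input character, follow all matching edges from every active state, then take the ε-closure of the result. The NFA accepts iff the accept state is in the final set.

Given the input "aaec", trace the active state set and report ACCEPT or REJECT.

initial (ε-close {0}): {0,2,4,8}
'a' @ 1: {5,6}
'a' @ 2: {1,2,3,4,7,8}  [accepting]
'e' @ 3: {9,10}
'c' @ 4: {1,2,3,4,8,11}  [accepting]
final: {1,2,3,4,8,11}; accept 1 in set

Answer: ACCEPT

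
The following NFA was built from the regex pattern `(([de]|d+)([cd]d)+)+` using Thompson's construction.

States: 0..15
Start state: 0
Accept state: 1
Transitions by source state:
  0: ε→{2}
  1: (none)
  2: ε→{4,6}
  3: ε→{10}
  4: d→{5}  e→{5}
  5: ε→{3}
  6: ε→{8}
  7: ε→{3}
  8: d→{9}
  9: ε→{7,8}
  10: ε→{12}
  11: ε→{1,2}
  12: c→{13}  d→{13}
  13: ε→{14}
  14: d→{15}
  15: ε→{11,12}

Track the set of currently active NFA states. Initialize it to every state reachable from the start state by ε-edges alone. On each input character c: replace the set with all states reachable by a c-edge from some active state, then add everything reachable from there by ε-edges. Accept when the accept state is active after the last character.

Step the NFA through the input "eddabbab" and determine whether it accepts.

Answer: REJECT

Trace:
S₀ = ε-closure({0}) = {0,2,4,6,8}
'e' @ 1: {3,5,10,12}
'd' @ 2: {13,14}
'd' @ 3: {1,2,4,6,8,11,12,15}  [accepting]
'a' @ 4: {}  — state set empty
rest 'bbab' ignored (set empty)
final: {}; accept 1 not in set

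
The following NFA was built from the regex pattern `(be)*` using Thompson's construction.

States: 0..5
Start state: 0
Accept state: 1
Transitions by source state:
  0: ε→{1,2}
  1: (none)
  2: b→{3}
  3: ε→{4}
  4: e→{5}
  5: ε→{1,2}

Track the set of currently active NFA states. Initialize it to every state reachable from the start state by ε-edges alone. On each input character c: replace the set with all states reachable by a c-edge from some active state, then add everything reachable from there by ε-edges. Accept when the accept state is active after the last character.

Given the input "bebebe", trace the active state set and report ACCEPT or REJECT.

Answer: ACCEPT

Derivation:
initial (ε-close {0}): {0,1,2}
'b' @ 1: {3,4}
'e' @ 2: {1,2,5}  [accepting]
'b' @ 3: {3,4}
'e' @ 4: {1,2,5}  [accepting]
'b' @ 5: {3,4}
'e' @ 6: {1,2,5}  [accepting]
end set {1,2,5} — state 1 in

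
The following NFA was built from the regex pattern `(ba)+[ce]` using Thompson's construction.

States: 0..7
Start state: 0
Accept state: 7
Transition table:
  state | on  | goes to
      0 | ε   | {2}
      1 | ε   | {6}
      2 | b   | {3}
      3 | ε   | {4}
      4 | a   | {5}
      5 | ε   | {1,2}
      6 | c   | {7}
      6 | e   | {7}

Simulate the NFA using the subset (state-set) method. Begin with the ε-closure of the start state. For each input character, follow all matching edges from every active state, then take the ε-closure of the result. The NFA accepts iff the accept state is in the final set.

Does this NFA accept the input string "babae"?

S₀ = ε-closure({0}) = {0,2}
'b' @ 1: {3,4}
'a' @ 2: {1,2,5,6}
'b' @ 3: {3,4}
'a' @ 4: {1,2,5,6}
'e' @ 5: {7}  (accept∈set)
after full input: {7}  (accept=7 in)

Answer: ACCEPT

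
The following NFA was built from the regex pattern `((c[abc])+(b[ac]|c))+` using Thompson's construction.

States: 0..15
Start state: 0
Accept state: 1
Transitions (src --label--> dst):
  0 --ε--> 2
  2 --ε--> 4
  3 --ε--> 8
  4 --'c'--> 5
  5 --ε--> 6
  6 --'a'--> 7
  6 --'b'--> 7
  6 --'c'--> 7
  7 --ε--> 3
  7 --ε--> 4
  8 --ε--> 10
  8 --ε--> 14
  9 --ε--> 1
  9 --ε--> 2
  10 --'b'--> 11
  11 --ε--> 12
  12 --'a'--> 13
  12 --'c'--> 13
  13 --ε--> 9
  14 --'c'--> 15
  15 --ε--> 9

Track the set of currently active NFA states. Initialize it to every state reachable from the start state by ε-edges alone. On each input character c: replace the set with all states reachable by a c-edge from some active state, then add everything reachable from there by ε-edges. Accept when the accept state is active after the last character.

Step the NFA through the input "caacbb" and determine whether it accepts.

Answer: REJECT

Derivation:
S₀ = ε-closure({0}) = {0,2,4}
'c' @ 1: {5,6}
'a' @ 2: {3,4,7,8,10,14}
'a' @ 3: {}  — state set empty
rest 'cbb' ignored (set empty)
after full input: {}  (accept=1 not in)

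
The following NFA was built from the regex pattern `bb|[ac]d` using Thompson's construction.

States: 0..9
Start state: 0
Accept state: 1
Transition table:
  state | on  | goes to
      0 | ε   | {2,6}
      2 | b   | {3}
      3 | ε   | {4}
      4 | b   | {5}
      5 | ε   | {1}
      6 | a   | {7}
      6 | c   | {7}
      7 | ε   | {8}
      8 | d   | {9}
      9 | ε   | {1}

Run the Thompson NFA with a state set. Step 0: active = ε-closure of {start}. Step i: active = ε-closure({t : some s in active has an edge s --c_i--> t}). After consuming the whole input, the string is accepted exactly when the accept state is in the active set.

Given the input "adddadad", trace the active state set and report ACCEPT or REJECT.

initial (ε-close {0}): {0,2,6}
'a' @ 1: {7,8}
'd' @ 2: {1,9}  [accepting]
'd' @ 3: {}  — state set empty
rest 'dadad' ignored (set empty)
after full input: {}  (accept=1 not in)

Answer: REJECT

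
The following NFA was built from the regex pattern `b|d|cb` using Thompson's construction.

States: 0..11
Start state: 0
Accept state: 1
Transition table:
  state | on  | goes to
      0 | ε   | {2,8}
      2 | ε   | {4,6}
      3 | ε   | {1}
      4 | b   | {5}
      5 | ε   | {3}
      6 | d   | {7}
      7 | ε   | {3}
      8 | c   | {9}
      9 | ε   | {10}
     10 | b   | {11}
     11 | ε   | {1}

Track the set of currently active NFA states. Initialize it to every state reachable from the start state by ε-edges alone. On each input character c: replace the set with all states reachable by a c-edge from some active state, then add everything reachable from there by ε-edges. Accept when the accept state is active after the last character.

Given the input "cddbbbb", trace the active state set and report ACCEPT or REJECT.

initial (ε-close {0}): {0,2,4,6,8}
'c' @ 1: {9,10}
'd' @ 2: {}  — state set empty
rest 'dbbbb' ignored (set empty)
after full input: {}  (accept=1 not in)

Answer: REJECT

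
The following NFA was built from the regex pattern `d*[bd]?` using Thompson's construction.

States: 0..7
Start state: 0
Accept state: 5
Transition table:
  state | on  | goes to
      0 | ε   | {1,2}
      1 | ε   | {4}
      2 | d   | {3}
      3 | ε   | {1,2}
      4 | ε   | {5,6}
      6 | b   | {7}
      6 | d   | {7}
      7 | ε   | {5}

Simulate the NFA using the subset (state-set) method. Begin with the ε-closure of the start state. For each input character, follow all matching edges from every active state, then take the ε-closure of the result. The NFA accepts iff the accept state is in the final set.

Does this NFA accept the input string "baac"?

Answer: REJECT

Steps:
start: ε-closure({0}) = {0,1,2,4,5,6}
'b' @ 1: {5,7}  [accepting]
'a' @ 2: {}  — no active states
rest 'ac' ignored (set empty)
after full input: {}  (accept=5 not in)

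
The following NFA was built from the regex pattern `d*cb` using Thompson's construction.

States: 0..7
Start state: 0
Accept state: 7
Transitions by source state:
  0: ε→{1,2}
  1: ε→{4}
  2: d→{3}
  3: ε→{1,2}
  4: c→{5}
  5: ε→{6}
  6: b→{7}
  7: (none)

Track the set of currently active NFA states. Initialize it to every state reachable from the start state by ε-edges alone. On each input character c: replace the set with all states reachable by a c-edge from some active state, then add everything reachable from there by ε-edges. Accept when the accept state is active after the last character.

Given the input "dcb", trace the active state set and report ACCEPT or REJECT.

S₀ = ε-closure({0}) = {0,1,2,4}
'd' @ 1: {1,2,3,4}
'c' @ 2: {5,6}
'b' @ 3: {7}  ✓accept
final: {7}; accept 7 in set

Answer: ACCEPT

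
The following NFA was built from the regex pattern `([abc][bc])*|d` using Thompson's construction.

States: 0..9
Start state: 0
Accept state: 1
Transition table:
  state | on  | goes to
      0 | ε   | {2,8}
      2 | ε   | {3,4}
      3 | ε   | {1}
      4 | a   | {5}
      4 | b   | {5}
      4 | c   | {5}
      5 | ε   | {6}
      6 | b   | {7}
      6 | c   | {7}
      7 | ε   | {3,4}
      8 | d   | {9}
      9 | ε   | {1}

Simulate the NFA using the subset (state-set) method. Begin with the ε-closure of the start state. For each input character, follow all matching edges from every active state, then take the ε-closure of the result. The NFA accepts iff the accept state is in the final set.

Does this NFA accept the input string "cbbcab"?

Answer: ACCEPT

Trace:
start: ε-closure({0}) = {0,1,2,3,4,8}
'c' @ 1: {5,6}
'b' @ 2: {1,3,4,7}  [accepting]
'b' @ 3: {5,6}
'c' @ 4: {1,3,4,7}  [accepting]
'a' @ 5: {5,6}
'b' @ 6: {1,3,4,7}  [accepting]
end set {1,3,4,7} — state 1 in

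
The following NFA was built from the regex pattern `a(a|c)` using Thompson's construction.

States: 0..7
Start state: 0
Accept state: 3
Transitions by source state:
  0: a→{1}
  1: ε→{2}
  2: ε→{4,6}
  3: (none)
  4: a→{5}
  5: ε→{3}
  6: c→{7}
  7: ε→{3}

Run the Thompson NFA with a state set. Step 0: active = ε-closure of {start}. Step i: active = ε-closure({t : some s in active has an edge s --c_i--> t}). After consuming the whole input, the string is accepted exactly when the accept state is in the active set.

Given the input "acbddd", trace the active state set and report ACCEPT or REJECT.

Answer: REJECT

Steps:
S₀ = ε-closure({0}) = {0}
'a' @ 1: {1,2,4,6}
'c' @ 2: {3,7}  [accepting]
'b' @ 3: {}  — state set empty
rest 'ddd' ignored (set empty)
after full input: {}  (accept=3 not in)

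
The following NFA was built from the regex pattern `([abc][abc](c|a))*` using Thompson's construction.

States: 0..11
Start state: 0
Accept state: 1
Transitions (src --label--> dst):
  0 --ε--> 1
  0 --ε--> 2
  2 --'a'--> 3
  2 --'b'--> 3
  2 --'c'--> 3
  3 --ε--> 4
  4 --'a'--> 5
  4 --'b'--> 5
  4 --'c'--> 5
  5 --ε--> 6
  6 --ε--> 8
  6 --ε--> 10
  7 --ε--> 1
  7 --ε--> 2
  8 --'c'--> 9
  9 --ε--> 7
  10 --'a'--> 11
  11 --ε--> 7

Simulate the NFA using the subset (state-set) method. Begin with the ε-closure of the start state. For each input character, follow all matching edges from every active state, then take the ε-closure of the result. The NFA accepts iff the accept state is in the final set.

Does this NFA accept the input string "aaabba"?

Answer: ACCEPT

Trace:
initial (ε-close {0}): {0,1,2}
'a' @ 1: {3,4}
'a' @ 2: {5,6,8,10}
'a' @ 3: {1,2,7,11}  (accept∈set)
'b' @ 4: {3,4}
'b' @ 5: {5,6,8,10}
'a' @ 6: {1,2,7,11}  (accept∈set)
final: {1,2,7,11}; accept 1 in set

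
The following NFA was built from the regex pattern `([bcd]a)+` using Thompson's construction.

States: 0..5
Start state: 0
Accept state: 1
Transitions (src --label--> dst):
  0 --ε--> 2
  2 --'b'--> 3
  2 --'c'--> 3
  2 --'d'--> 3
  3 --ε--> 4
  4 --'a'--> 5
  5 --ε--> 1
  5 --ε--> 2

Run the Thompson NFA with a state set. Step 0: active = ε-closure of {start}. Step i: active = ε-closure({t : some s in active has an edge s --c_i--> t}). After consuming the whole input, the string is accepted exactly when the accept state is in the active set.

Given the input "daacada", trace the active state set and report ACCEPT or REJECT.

Answer: REJECT

Derivation:
initial (ε-close {0}): {0,2}
'd' @ 1: {3,4}
'a' @ 2: {1,2,5}  [accepting]
'a' @ 3: {}  — state set empty
rest 'cada' ignored (set empty)
final: {}; accept 1 not in set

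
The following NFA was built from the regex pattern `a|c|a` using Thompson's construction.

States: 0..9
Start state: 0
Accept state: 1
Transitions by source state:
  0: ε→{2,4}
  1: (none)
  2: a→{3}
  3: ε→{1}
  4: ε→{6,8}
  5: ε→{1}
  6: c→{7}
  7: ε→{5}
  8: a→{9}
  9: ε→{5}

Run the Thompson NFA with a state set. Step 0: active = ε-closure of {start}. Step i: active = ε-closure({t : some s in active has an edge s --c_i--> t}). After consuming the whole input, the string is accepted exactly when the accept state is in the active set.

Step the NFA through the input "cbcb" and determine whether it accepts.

start: ε-closure({0}) = {0,2,4,6,8}
'c' @ 1: {1,5,7}  (accept∈set)
'b' @ 2: {}  — dead — no transitions
rest 'cb' ignored (set empty)
after full input: {}  (accept=1 not in)

Answer: REJECT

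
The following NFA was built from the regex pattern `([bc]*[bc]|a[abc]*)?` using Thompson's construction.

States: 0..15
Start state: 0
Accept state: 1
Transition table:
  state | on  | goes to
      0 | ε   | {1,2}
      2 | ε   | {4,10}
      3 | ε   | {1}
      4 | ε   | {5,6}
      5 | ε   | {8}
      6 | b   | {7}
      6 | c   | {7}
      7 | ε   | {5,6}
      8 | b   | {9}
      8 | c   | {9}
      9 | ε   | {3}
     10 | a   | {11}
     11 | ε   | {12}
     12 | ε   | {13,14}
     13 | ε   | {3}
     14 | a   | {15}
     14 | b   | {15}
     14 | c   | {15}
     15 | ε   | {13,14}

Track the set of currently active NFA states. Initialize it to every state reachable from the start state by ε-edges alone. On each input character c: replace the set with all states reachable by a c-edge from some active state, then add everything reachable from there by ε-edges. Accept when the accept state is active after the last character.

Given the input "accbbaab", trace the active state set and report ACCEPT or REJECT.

start: ε-closure({0}) = {0,1,2,4,5,6,8,10}
'a' @ 1: {1,3,11,12,13,14}  [accepting]
'c' @ 2: {1,3,13,14,15}  [accepting]
'c' @ 3: {1,3,13,14,15}  [accepting]
'b' @ 4: {1,3,13,14,15}  [accepting]
'b' @ 5: {1,3,13,14,15}  [accepting]
'a' @ 6: {1,3,13,14,15}  [accepting]
'a' @ 7: {1,3,13,14,15}  [accepting]
'b' @ 8: {1,3,13,14,15}  [accepting]
final: {1,3,13,14,15}; accept 1 in set

Answer: ACCEPT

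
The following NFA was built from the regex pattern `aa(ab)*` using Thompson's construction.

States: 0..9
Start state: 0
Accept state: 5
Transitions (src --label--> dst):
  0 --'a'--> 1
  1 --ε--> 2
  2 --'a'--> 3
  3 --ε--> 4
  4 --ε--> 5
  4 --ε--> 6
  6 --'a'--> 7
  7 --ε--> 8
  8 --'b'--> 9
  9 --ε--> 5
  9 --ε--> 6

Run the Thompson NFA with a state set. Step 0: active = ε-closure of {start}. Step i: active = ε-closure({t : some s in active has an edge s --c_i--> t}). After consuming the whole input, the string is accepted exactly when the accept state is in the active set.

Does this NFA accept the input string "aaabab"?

Answer: ACCEPT

Steps:
start: ε-closure({0}) = {0}
'a' @ 1: {1,2}
'a' @ 2: {3,4,5,6}  ✓accept
'a' @ 3: {7,8}
'b' @ 4: {5,6,9}  ✓accept
'a' @ 5: {7,8}
'b' @ 6: {5,6,9}  ✓accept
end set {5,6,9} — state 5 in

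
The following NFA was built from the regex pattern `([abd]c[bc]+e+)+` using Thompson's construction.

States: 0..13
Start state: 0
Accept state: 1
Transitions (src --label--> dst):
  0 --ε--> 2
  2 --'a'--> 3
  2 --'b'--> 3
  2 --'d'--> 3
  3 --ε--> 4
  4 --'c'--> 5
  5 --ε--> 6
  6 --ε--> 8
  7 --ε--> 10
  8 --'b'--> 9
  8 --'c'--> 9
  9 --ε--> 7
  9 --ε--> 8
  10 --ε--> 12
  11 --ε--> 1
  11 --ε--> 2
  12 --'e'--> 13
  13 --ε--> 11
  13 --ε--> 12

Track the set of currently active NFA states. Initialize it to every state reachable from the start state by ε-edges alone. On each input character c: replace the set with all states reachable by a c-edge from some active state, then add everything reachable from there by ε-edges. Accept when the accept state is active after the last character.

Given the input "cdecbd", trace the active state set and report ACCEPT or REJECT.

S₀ = ε-closure({0}) = {0,2}
'c' @ 1: {}  — dead — no transitions
rest 'decbd' ignored (set empty)
end set {} — state 1 not in

Answer: REJECT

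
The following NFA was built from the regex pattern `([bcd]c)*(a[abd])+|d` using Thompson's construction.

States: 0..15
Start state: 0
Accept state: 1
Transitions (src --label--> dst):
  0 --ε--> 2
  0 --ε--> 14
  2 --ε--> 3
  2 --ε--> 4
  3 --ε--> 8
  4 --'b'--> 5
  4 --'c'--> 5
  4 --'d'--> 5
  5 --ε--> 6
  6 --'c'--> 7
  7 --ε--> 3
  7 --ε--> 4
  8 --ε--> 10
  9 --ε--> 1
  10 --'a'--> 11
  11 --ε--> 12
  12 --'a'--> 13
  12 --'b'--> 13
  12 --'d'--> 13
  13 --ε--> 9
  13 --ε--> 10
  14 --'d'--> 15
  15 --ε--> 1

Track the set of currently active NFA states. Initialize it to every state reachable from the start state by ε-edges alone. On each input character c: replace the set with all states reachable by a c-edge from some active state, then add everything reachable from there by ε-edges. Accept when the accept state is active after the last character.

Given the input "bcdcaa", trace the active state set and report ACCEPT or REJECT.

Answer: ACCEPT

Trace:
S₀ = ε-closure({0}) = {0,2,3,4,8,10,14}
'b' @ 1: {5,6}
'c' @ 2: {3,4,7,8,10}
'd' @ 3: {5,6}
'c' @ 4: {3,4,7,8,10}
'a' @ 5: {11,12}
'a' @ 6: {1,9,10,13}  ✓accept
end set {1,9,10,13} — state 1 in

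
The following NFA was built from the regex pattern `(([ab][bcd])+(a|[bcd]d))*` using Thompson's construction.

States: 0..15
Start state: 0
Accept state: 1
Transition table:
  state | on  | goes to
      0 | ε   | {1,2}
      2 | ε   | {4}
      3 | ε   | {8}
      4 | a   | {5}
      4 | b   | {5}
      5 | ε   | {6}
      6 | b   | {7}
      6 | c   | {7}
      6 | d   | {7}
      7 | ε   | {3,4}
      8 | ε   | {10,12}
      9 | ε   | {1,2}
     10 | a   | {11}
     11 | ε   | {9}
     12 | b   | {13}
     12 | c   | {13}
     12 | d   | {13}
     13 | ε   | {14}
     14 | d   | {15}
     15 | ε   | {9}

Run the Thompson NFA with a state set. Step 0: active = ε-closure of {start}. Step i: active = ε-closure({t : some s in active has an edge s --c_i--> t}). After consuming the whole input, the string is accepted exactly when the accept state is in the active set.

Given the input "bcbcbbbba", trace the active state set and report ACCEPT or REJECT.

Answer: ACCEPT

Derivation:
S₀ = ε-closure({0}) = {0,1,2,4}
'b' @ 1: {5,6}
'c' @ 2: {3,4,7,8,10,12}
'b' @ 3: {5,6,13,14}
'c' @ 4: {3,4,7,8,10,12}
'b' @ 5: {5,6,13,14}
'b' @ 6: {3,4,7,8,10,12}
'b' @ 7: {5,6,13,14}
'b' @ 8: {3,4,7,8,10,12}
'a' @ 9: {1,2,4,5,6,9,11}  [accepting]
final: {1,2,4,5,6,9,11}; accept 1 in set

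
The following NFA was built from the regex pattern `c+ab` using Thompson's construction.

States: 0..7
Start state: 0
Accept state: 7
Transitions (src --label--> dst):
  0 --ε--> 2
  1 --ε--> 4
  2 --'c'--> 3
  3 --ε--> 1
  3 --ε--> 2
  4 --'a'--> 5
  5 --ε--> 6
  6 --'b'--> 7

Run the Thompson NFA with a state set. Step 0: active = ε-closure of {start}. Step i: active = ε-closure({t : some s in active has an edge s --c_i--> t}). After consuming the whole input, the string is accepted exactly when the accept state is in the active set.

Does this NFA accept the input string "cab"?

start: ε-closure({0}) = {0,2}
'c' @ 1: {1,2,3,4}
'a' @ 2: {5,6}
'b' @ 3: {7}  (accept∈set)
end set {7} — state 7 in

Answer: ACCEPT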